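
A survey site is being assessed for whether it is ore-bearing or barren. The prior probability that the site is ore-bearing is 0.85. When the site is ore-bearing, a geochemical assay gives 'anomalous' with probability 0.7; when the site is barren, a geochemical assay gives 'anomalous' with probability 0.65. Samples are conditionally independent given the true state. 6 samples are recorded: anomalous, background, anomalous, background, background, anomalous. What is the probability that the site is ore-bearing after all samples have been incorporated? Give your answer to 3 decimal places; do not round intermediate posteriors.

0.817

After 'anomalous': P(ore) = 0.7·0.8500 / (0.7·0.8500 + 0.65·0.1500) ≈ 0.8592
After 'background': P(ore) = 0.3·0.8592 / (0.3·0.8592 + 0.35·0.1408) ≈ 0.8395
After 'anomalous': P(ore) = 0.7·0.8395 / (0.7·0.8395 + 0.65·0.1605) ≈ 0.8492
After 'background': P(ore) = 0.3·0.8492 / (0.3·0.8492 + 0.35·0.1508) ≈ 0.8284
After 'background': P(ore) = 0.3·0.8284 / (0.3·0.8284 + 0.35·0.1716) ≈ 0.8054
After 'anomalous': P(ore) = 0.7·0.8054 / (0.7·0.8054 + 0.65·0.1946) ≈ 0.8167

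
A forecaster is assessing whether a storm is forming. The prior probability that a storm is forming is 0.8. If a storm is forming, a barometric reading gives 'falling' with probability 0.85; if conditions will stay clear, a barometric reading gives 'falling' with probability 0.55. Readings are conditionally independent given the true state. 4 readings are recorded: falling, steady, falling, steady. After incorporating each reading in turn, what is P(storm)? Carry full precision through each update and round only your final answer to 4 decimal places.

0.5149

After 'falling': P(storm) = 0.85·0.8000 / (0.85·0.8000 + 0.55·0.2000) ≈ 0.8608
After 'steady': P(storm) = 0.15·0.8608 / (0.15·0.8608 + 0.45·0.1392) ≈ 0.6733
After 'falling': P(storm) = 0.85·0.6733 / (0.85·0.6733 + 0.55·0.3267) ≈ 0.7610
After 'steady': P(storm) = 0.15·0.7610 / (0.15·0.7610 + 0.45·0.2390) ≈ 0.5149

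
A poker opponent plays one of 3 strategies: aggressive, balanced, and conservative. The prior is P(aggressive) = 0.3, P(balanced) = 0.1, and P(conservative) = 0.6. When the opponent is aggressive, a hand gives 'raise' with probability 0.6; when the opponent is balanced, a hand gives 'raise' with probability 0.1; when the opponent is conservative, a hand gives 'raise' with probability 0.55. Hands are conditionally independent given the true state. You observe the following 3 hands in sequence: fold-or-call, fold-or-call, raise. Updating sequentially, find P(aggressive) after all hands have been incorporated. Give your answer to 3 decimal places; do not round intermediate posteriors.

0.278

After 'fold-or-call': normaliser = 0.4·0.3000 + 0.9·0.1000 + 0.45·0.6000; P(aggressive) ≈ 0.2500, P(balanced) ≈ 0.1875, P(conservative) ≈ 0.5625
After 'fold-or-call': normaliser = 0.4·0.2500 + 0.9·0.1875 + 0.45·0.5625; P(aggressive) ≈ 0.1916, P(balanced) ≈ 0.3234, P(conservative) ≈ 0.4850
After 'raise': normaliser = 0.6·0.1916 + 0.1·0.3234 + 0.55·0.4850; P(aggressive) ≈ 0.2777, P(balanced) ≈ 0.0781, P(conservative) ≈ 0.6443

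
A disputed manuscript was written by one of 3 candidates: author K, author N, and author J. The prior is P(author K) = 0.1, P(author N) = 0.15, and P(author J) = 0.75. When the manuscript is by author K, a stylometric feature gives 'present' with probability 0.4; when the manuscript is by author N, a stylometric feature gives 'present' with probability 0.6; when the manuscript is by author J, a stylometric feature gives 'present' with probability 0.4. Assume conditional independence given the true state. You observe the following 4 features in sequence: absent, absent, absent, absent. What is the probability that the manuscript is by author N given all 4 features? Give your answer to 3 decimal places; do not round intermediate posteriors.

0.034

After 'absent': normaliser = 0.6·0.1000 + 0.4·0.1500 + 0.6·0.7500; P(author K) ≈ 0.1053, P(author N) ≈ 0.1053, P(author J) ≈ 0.7895
After 'absent': normaliser = 0.6·0.1053 + 0.4·0.1053 + 0.6·0.7895; P(author K) ≈ 0.1091, P(author N) ≈ 0.0727, P(author J) ≈ 0.8182
After 'absent': normaliser = 0.6·0.1091 + 0.4·0.0727 + 0.6·0.8182; P(author K) ≈ 0.1118, P(author N) ≈ 0.0497, P(author J) ≈ 0.8385
After 'absent': normaliser = 0.6·0.1118 + 0.4·0.0497 + 0.6·0.8385; P(author K) ≈ 0.1137, P(author N) ≈ 0.0337, P(author J) ≈ 0.8526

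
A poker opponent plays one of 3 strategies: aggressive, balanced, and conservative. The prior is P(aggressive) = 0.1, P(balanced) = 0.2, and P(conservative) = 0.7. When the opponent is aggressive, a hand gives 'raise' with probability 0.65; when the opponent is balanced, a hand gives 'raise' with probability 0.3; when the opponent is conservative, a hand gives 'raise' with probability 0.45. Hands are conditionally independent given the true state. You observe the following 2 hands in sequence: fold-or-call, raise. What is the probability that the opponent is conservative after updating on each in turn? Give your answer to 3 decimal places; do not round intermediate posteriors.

0.728

After 'fold-or-call': normaliser = 0.35·0.1000 + 0.7·0.2000 + 0.55·0.7000; P(aggressive) ≈ 0.0625, P(balanced) ≈ 0.2500, P(conservative) ≈ 0.6875
After 'raise': normaliser = 0.65·0.0625 + 0.3·0.2500 + 0.45·0.6875; P(aggressive) ≈ 0.0956, P(balanced) ≈ 0.1765, P(conservative) ≈ 0.7279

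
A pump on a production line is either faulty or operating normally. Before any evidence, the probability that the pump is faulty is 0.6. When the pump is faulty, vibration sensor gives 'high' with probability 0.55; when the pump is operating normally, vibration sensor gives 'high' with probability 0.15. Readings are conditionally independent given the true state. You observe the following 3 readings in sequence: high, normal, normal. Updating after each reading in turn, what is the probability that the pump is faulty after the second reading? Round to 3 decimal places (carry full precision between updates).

After 'high': P(faulty) = 0.55·0.6000 / (0.55·0.6000 + 0.15·0.4000) ≈ 0.8462
After 'normal': P(faulty) = 0.45·0.8462 / (0.45·0.8462 + 0.85·0.1538) ≈ 0.7444

0.744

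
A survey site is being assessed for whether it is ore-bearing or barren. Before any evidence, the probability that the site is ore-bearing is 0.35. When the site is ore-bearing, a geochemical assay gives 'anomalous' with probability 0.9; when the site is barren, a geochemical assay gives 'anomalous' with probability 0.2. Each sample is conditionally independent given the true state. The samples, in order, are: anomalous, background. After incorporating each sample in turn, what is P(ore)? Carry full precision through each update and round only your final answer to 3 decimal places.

After 'anomalous': P(ore) = 0.9·0.3500 / (0.9·0.3500 + 0.2·0.6500) ≈ 0.7079
After 'background': P(ore) = 0.1·0.7079 / (0.1·0.7079 + 0.8·0.2921) ≈ 0.2325

0.232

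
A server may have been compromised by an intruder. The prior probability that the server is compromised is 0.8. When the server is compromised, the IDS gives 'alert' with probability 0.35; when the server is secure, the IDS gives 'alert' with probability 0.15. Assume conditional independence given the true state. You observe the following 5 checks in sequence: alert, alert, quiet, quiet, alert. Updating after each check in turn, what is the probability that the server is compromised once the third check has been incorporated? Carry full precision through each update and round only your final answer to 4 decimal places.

After 'alert': P(compromised) = 0.35·0.8000 / (0.35·0.8000 + 0.15·0.2000) ≈ 0.9032
After 'alert': P(compromised) = 0.35·0.9032 / (0.35·0.9032 + 0.15·0.0968) ≈ 0.9561
After 'quiet': P(compromised) = 0.65·0.9561 / (0.65·0.9561 + 0.85·0.0439) ≈ 0.9434

0.9434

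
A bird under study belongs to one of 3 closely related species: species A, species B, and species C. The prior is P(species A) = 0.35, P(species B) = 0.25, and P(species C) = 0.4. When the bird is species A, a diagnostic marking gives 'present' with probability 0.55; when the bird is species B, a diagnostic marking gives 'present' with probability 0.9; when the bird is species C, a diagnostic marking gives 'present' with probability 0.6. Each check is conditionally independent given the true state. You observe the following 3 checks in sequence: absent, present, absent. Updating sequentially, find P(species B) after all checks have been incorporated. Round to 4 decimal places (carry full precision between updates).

0.0283

After 'absent': normaliser = 0.45·0.3500 + 0.1·0.2500 + 0.4·0.4000; P(species A) ≈ 0.4599, P(species B) ≈ 0.0730, P(species C) ≈ 0.4672
After 'present': normaliser = 0.55·0.4599 + 0.9·0.0730 + 0.6·0.4672; P(species A) ≈ 0.4223, P(species B) ≈ 0.1097, P(species C) ≈ 0.4680
After 'absent': normaliser = 0.45·0.4223 + 0.1·0.1097 + 0.4·0.4680; P(species A) ≈ 0.4895, P(species B) ≈ 0.0283, P(species C) ≈ 0.4822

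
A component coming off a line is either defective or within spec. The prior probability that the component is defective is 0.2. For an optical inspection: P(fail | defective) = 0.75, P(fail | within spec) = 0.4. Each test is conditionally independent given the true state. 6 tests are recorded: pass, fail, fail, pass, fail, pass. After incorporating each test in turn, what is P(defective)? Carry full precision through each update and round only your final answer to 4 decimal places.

0.1065

After 'pass': P(defective) = 0.25·0.2000 / (0.25·0.2000 + 0.6·0.8000) ≈ 0.0943
After 'fail': P(defective) = 0.75·0.0943 / (0.75·0.0943 + 0.4·0.9057) ≈ 0.1634
After 'fail': P(defective) = 0.75·0.1634 / (0.75·0.1634 + 0.4·0.8366) ≈ 0.2680
After 'pass': P(defective) = 0.25·0.2680 / (0.25·0.2680 + 0.6·0.7320) ≈ 0.1324
After 'fail': P(defective) = 0.75·0.1324 / (0.75·0.1324 + 0.4·0.8676) ≈ 0.2225
After 'pass': P(defective) = 0.25·0.2225 / (0.25·0.2225 + 0.6·0.7775) ≈ 0.1065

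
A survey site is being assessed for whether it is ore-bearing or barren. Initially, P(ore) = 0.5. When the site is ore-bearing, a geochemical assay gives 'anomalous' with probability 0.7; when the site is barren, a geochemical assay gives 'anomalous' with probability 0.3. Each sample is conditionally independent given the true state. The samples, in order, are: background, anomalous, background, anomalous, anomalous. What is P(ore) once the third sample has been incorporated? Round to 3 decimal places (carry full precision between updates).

0.300

After 'background': P(ore) = 0.3·0.5000 / (0.3·0.5000 + 0.7·0.5000) ≈ 0.3000
After 'anomalous': P(ore) = 0.7·0.3000 / (0.7·0.3000 + 0.3·0.7000) ≈ 0.5000
After 'background': P(ore) = 0.3·0.5000 / (0.3·0.5000 + 0.7·0.5000) ≈ 0.3000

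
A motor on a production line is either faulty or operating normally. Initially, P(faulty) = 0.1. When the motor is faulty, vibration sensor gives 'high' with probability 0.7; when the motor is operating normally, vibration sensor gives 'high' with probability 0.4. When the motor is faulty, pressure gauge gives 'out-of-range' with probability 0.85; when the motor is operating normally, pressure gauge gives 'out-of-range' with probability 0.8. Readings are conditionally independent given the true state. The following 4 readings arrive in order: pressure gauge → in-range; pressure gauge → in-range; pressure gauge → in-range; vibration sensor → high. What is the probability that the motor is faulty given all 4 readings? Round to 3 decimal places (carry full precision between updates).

After pressure gauge='in-range': P(faulty) = 0.15·0.1000 / (0.15·0.1000 + 0.2·0.9000) ≈ 0.0769
After pressure gauge='in-range': P(faulty) = 0.15·0.0769 / (0.15·0.0769 + 0.2·0.9231) ≈ 0.0588
After pressure gauge='in-range': P(faulty) = 0.15·0.0588 / (0.15·0.0588 + 0.2·0.9412) ≈ 0.0448
After vibration sensor='high': P(faulty) = 0.7·0.0448 / (0.7·0.0448 + 0.4·0.9552) ≈ 0.0758

0.076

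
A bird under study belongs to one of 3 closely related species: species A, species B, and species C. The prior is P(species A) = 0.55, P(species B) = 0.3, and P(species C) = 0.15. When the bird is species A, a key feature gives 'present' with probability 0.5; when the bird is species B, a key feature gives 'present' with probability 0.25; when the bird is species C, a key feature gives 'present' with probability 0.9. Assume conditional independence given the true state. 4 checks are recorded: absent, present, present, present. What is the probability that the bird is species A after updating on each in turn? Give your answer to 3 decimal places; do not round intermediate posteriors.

0.704

After 'absent': normaliser = 0.5·0.5500 + 0.75·0.3000 + 0.1·0.1500; P(species A) ≈ 0.5340, P(species B) ≈ 0.4369, P(species C) ≈ 0.0291
After 'present': normaliser = 0.5·0.5340 + 0.25·0.4369 + 0.9·0.0291; P(species A) ≈ 0.6634, P(species B) ≈ 0.2714, P(species C) ≈ 0.0651
After 'present': normaliser = 0.5·0.6634 + 0.25·0.2714 + 0.9·0.0651; P(species A) ≈ 0.7240, P(species B) ≈ 0.1481, P(species C) ≈ 0.1279
After 'present': normaliser = 0.5·0.7240 + 0.25·0.1481 + 0.9·0.1279; P(species A) ≈ 0.7040, P(species B) ≈ 0.0720, P(species C) ≈ 0.2240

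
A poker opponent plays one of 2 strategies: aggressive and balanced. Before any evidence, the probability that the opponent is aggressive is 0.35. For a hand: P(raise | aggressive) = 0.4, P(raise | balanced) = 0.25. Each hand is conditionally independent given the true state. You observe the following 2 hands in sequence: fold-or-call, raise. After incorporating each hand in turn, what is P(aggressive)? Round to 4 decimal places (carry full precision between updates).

Each posterior becomes the prior for the next update.
After 'fold-or-call': P(aggressive) = 0.6·0.3500 / (0.6·0.3500 + 0.75·0.6500) ≈ 0.3011
After 'raise': P(aggressive) = 0.4·0.3011 / (0.4·0.3011 + 0.25·0.6989) ≈ 0.4080

0.4080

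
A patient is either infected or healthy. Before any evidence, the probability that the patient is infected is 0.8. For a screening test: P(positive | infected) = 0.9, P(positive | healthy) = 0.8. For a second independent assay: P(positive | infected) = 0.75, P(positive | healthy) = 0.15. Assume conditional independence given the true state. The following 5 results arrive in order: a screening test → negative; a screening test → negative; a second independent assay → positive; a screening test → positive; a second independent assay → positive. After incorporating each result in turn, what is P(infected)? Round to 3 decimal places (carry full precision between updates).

After a screening test='negative': P(infected) = 0.1·0.8000 / (0.1·0.8000 + 0.2·0.2000) ≈ 0.6667
After a screening test='negative': P(infected) = 0.1·0.6667 / (0.1·0.6667 + 0.2·0.3333) ≈ 0.5000
After a second independent assay='positive': P(infected) = 0.75·0.5000 / (0.75·0.5000 + 0.15·0.5000) ≈ 0.8333
After a screening test='positive': P(infected) = 0.9·0.8333 / (0.9·0.8333 + 0.8·0.1667) ≈ 0.8491
After a second independent assay='positive': P(infected) = 0.75·0.8491 / (0.75·0.8491 + 0.15·0.1509) ≈ 0.9657

0.966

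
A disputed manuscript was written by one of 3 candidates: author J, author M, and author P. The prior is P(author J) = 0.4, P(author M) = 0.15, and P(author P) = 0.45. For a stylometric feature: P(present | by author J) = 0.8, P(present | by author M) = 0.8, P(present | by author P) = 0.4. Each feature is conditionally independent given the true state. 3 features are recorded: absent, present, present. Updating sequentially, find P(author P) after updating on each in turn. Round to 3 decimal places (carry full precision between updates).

0.380

Apply Bayes' rule sequentially, carrying P(author P) forward.
After 'absent': normaliser = 0.2·0.4000 + 0.2·0.1500 + 0.6·0.4500; P(author J) ≈ 0.2105, P(author M) ≈ 0.0789, P(author P) ≈ 0.7105
After 'present': normaliser = 0.8·0.2105 + 0.8·0.0789 + 0.4·0.7105; P(author J) ≈ 0.3265, P(author M) ≈ 0.1224, P(author P) ≈ 0.5510
After 'present': normaliser = 0.8·0.3265 + 0.8·0.1224 + 0.4·0.5510; P(author J) ≈ 0.4507, P(author M) ≈ 0.1690, P(author P) ≈ 0.3803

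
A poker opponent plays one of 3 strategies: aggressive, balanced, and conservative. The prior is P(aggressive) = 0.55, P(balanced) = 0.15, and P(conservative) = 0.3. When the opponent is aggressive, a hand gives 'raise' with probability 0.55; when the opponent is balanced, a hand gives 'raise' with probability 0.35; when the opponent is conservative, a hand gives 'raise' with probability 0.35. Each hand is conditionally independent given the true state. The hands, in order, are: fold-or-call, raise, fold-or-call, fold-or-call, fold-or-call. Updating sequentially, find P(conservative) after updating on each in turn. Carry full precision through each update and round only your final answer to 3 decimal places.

Apply Bayes' rule sequentially, carrying P(conservative) forward.
After 'fold-or-call': normaliser = 0.45·0.5500 + 0.65·0.1500 + 0.65·0.3000; P(aggressive) ≈ 0.4583, P(balanced) ≈ 0.1806, P(conservative) ≈ 0.3611
After 'raise': normaliser = 0.55·0.4583 + 0.35·0.1806 + 0.35·0.3611; P(aggressive) ≈ 0.5708, P(balanced) ≈ 0.1431, P(conservative) ≈ 0.2862
After 'fold-or-call': normaliser = 0.45·0.5708 + 0.65·0.1431 + 0.65·0.2862; P(aggressive) ≈ 0.4793, P(balanced) ≈ 0.1736, P(conservative) ≈ 0.3471
After 'fold-or-call': normaliser = 0.45·0.4793 + 0.65·0.1736 + 0.65·0.3471; P(aggressive) ≈ 0.3892, P(balanced) ≈ 0.2036, P(conservative) ≈ 0.4072
After 'fold-or-call': normaliser = 0.45·0.3892 + 0.65·0.2036 + 0.65·0.4072; P(aggressive) ≈ 0.3061, P(balanced) ≈ 0.2313, P(conservative) ≈ 0.4626

0.463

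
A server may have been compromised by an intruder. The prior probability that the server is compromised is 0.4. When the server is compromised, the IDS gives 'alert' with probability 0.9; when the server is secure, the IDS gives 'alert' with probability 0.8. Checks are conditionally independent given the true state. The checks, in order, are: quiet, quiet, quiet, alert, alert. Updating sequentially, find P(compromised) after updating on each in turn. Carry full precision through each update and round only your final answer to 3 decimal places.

0.095

After 'quiet': P(compromised) = 0.1·0.4000 / (0.1·0.4000 + 0.2·0.6000) ≈ 0.2500
After 'quiet': P(compromised) = 0.1·0.2500 / (0.1·0.2500 + 0.2·0.7500) ≈ 0.1429
After 'quiet': P(compromised) = 0.1·0.1429 / (0.1·0.1429 + 0.2·0.8571) ≈ 0.0769
After 'alert': P(compromised) = 0.9·0.0769 / (0.9·0.0769 + 0.8·0.9231) ≈ 0.0857
After 'alert': P(compromised) = 0.9·0.0857 / (0.9·0.0857 + 0.8·0.9143) ≈ 0.0954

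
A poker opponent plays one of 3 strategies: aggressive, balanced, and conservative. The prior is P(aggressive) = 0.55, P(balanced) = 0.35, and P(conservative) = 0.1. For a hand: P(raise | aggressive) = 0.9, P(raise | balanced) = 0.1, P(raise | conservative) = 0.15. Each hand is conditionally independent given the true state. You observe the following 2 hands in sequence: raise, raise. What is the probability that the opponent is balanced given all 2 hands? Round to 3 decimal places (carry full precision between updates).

0.008

After 'raise': normaliser = 0.9·0.5500 + 0.1·0.3500 + 0.15·0.1000; P(aggressive) ≈ 0.9083, P(balanced) ≈ 0.0642, P(conservative) ≈ 0.0275
After 'raise': normaliser = 0.9·0.9083 + 0.1·0.0642 + 0.15·0.0275; P(aggressive) ≈ 0.9873, P(balanced) ≈ 0.0078, P(conservative) ≈ 0.0050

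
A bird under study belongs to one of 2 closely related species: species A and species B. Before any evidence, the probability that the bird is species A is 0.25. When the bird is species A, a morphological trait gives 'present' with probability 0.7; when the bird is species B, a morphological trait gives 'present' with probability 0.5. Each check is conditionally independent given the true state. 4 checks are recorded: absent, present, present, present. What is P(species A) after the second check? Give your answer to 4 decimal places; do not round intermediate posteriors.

After 'absent': P(species A) = 0.3·0.2500 / (0.3·0.2500 + 0.5·0.7500) ≈ 0.1667
After 'present': P(species A) = 0.7·0.1667 / (0.7·0.1667 + 0.5·0.8333) ≈ 0.2188

0.2188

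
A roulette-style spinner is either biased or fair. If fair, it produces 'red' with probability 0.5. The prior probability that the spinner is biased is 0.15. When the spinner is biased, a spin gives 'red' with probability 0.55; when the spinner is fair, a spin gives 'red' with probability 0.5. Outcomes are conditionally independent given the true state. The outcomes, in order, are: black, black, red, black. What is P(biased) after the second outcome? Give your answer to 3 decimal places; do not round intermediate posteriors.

After 'black': P(biased) = 0.45·0.1500 / (0.45·0.1500 + 0.5·0.8500) ≈ 0.1371
After 'black': P(biased) = 0.45·0.1371 / (0.45·0.1371 + 0.5·0.8629) ≈ 0.1251

0.125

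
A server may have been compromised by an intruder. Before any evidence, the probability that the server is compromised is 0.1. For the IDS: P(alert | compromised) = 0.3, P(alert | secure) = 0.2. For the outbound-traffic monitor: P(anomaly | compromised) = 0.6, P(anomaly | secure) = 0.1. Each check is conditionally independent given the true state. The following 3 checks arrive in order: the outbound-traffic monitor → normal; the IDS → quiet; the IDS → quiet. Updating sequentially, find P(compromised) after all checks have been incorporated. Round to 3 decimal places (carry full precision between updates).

0.036

Apply Bayes' rule sequentially, carrying P(compromised) forward.
After the outbound-traffic monitor='normal': P(compromised) = 0.4·0.1000 / (0.4·0.1000 + 0.9·0.9000) ≈ 0.0471
After the IDS='quiet': P(compromised) = 0.7·0.0471 / (0.7·0.0471 + 0.8·0.9529) ≈ 0.0414
After the IDS='quiet': P(compromised) = 0.7·0.0414 / (0.7·0.0414 + 0.8·0.9586) ≈ 0.0364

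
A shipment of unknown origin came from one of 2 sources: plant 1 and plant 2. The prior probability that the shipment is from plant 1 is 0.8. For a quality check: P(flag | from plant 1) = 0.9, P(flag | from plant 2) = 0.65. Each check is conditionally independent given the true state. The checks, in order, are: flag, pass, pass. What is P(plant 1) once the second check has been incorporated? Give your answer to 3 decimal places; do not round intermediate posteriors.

Apply Bayes' rule sequentially, carrying P(plant 1) forward.
After 'flag': P(plant 1) = 0.9·0.8000 / (0.9·0.8000 + 0.65·0.2000) ≈ 0.8471
After 'pass': P(plant 1) = 0.1·0.8471 / (0.1·0.8471 + 0.35·0.1529) ≈ 0.6128

0.613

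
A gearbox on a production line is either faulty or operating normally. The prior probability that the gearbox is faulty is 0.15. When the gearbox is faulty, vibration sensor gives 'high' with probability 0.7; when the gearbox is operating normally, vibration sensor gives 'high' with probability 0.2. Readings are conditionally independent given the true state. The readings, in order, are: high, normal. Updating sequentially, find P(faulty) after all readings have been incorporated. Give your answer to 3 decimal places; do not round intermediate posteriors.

Apply Bayes' rule sequentially, carrying P(faulty) forward.
After 'high': P(faulty) = 0.7·0.1500 / (0.7·0.1500 + 0.2·0.8500) ≈ 0.3818
After 'normal': P(faulty) = 0.3·0.3818 / (0.3·0.3818 + 0.8·0.6182) ≈ 0.1881

0.188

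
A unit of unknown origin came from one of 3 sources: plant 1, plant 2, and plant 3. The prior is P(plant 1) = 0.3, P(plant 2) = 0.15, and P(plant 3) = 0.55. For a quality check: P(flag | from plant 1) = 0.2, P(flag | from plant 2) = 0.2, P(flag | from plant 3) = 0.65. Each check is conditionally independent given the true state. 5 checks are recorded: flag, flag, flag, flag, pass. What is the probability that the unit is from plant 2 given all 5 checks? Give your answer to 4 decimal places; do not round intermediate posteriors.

After 'flag': normaliser = 0.2·0.3000 + 0.2·0.1500 + 0.65·0.5500; P(plant 1) ≈ 0.1341, P(plant 2) ≈ 0.0670, P(plant 3) ≈ 0.7989
After 'flag': normaliser = 0.2·0.1341 + 0.2·0.0670 + 0.65·0.7989; P(plant 1) ≈ 0.0479, P(plant 2) ≈ 0.0240, P(plant 3) ≈ 0.9281
After 'flag': normaliser = 0.2·0.0479 + 0.2·0.0240 + 0.65·0.9281; P(plant 1) ≈ 0.0155, P(plant 2) ≈ 0.0078, P(plant 3) ≈ 0.9767
After 'flag': normaliser = 0.2·0.0155 + 0.2·0.0078 + 0.65·0.9767; P(plant 1) ≈ 0.0049, P(plant 2) ≈ 0.0024, P(plant 3) ≈ 0.9927
After 'pass': normaliser = 0.8·0.0049 + 0.8·0.0024 + 0.35·0.9927; P(plant 1) ≈ 0.0110, P(plant 2) ≈ 0.0055, P(plant 3) ≈ 0.9835

0.0055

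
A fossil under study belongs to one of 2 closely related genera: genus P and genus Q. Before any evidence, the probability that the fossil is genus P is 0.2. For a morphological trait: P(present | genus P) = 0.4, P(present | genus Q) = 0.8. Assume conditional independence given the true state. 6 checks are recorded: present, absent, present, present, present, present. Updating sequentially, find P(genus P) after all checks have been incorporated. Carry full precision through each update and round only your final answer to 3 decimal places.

After 'present': P(genus P) = 0.4·0.2000 / (0.4·0.2000 + 0.8·0.8000) ≈ 0.1111
After 'absent': P(genus P) = 0.6·0.1111 / (0.6·0.1111 + 0.2·0.8889) ≈ 0.2727
After 'present': P(genus P) = 0.4·0.2727 / (0.4·0.2727 + 0.8·0.7273) ≈ 0.1579
After 'present': P(genus P) = 0.4·0.1579 / (0.4·0.1579 + 0.8·0.8421) ≈ 0.0857
After 'present': P(genus P) = 0.4·0.0857 / (0.4·0.0857 + 0.8·0.9143) ≈ 0.0448
After 'present': P(genus P) = 0.4·0.0448 / (0.4·0.0448 + 0.8·0.9552) ≈ 0.0229

0.023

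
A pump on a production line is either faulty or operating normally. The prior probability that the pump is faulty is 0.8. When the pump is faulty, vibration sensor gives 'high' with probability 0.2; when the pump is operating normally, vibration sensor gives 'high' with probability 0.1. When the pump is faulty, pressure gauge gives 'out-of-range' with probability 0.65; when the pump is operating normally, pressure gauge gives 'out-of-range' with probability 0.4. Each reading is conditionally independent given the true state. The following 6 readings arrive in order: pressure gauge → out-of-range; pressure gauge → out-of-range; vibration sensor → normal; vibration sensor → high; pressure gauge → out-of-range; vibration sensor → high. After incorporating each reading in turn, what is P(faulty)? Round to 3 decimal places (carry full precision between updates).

Each posterior becomes the prior for the next update.
After pressure gauge='out-of-range': P(faulty) = 0.65·0.8000 / (0.65·0.8000 + 0.4·0.2000) ≈ 0.8667
After pressure gauge='out-of-range': P(faulty) = 0.65·0.8667 / (0.65·0.8667 + 0.4·0.1333) ≈ 0.9135
After vibration sensor='normal': P(faulty) = 0.8·0.9135 / (0.8·0.9135 + 0.9·0.0865) ≈ 0.9037
After vibration sensor='high': P(faulty) = 0.2·0.9037 / (0.2·0.9037 + 0.1·0.0963) ≈ 0.9494
After pressure gauge='out-of-range': P(faulty) = 0.65·0.9494 / (0.65·0.9494 + 0.4·0.0506) ≈ 0.9683
After vibration sensor='high': P(faulty) = 0.2·0.9683 / (0.2·0.9683 + 0.1·0.0317) ≈ 0.9839

0.984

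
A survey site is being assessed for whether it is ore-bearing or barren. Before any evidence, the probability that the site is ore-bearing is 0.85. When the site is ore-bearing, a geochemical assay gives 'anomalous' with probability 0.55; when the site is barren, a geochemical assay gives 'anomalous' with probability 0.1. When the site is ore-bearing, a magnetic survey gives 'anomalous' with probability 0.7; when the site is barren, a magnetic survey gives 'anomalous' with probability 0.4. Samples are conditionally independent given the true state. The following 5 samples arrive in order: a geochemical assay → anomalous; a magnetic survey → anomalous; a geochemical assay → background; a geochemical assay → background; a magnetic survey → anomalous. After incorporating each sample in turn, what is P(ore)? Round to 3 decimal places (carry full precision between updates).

0.960

After a geochemical assay='anomalous': P(ore) = 0.55·0.8500 / (0.55·0.8500 + 0.1·0.1500) ≈ 0.9689
After a magnetic survey='anomalous': P(ore) = 0.7·0.9689 / (0.7·0.9689 + 0.4·0.0311) ≈ 0.9820
After a geochemical assay='background': P(ore) = 0.45·0.9820 / (0.45·0.9820 + 0.9·0.0180) ≈ 0.9646
After a geochemical assay='background': P(ore) = 0.45·0.9646 / (0.45·0.9646 + 0.9·0.0354) ≈ 0.9317
After a magnetic survey='anomalous': P(ore) = 0.7·0.9317 / (0.7·0.9317 + 0.4·0.0683) ≈ 0.9598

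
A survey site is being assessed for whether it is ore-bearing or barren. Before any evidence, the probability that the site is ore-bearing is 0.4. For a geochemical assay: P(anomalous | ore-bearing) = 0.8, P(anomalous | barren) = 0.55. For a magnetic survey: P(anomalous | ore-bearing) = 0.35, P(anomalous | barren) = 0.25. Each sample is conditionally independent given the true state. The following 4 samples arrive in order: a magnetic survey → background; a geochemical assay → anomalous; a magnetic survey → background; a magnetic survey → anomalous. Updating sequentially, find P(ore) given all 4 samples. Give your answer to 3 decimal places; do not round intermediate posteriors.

0.505

Each posterior becomes the prior for the next update.
After a magnetic survey='background': P(ore) = 0.65·0.4000 / (0.65·0.4000 + 0.75·0.6000) ≈ 0.3662
After a geochemical assay='anomalous': P(ore) = 0.8·0.3662 / (0.8·0.3662 + 0.55·0.6338) ≈ 0.4566
After a magnetic survey='background': P(ore) = 0.65·0.4566 / (0.65·0.4566 + 0.75·0.5434) ≈ 0.4214
After a magnetic survey='anomalous': P(ore) = 0.35·0.4214 / (0.35·0.4214 + 0.25·0.5786) ≈ 0.5049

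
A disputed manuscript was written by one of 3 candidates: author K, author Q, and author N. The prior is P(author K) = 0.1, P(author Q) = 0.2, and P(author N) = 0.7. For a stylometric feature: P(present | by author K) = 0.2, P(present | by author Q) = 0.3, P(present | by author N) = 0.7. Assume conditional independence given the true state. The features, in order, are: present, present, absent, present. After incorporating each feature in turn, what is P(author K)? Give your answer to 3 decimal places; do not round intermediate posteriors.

0.008

Each posterior becomes the prior for the next update.
After 'present': normaliser = 0.2·0.1000 + 0.3·0.2000 + 0.7·0.7000; P(author K) ≈ 0.0351, P(author Q) ≈ 0.1053, P(author N) ≈ 0.8596
After 'present': normaliser = 0.2·0.0351 + 0.3·0.1053 + 0.7·0.8596; P(author K) ≈ 0.0110, P(author Q) ≈ 0.0493, P(author N) ≈ 0.9397
After 'absent': normaliser = 0.8·0.0110 + 0.7·0.0493 + 0.3·0.9397; P(author K) ≈ 0.0270, P(author Q) ≈ 0.1061, P(author N) ≈ 0.8669
After 'present': normaliser = 0.2·0.0270 + 0.3·0.1061 + 0.7·0.8669; P(author K) ≈ 0.0084, P(author Q) ≈ 0.0494, P(author N) ≈ 0.9422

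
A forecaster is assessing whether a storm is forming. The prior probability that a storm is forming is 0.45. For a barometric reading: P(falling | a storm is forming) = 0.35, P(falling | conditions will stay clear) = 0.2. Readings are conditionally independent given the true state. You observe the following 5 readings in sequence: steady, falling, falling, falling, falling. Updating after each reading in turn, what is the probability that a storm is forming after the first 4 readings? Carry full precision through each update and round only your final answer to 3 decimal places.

0.781

Each posterior becomes the prior for the next update.
After 'steady': P(storm) = 0.65·0.4500 / (0.65·0.4500 + 0.8·0.5500) ≈ 0.3993
After 'falling': P(storm) = 0.35·0.3993 / (0.35·0.3993 + 0.2·0.6007) ≈ 0.5378
After 'falling': P(storm) = 0.35·0.5378 / (0.35·0.5378 + 0.2·0.4622) ≈ 0.6706
After 'falling': P(storm) = 0.35·0.6706 / (0.35·0.6706 + 0.2·0.3294) ≈ 0.7808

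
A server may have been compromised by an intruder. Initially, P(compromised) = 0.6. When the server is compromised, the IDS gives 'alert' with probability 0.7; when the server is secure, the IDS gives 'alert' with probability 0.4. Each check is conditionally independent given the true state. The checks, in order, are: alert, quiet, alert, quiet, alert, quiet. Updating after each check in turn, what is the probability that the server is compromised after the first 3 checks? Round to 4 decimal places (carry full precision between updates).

Each posterior becomes the prior for the next update.
After 'alert': P(compromised) = 0.7·0.6000 / (0.7·0.6000 + 0.4·0.4000) ≈ 0.7241
After 'quiet': P(compromised) = 0.3·0.7241 / (0.3·0.7241 + 0.6·0.2759) ≈ 0.5676
After 'alert': P(compromised) = 0.7·0.5676 / (0.7·0.5676 + 0.4·0.4324) ≈ 0.6967

0.6967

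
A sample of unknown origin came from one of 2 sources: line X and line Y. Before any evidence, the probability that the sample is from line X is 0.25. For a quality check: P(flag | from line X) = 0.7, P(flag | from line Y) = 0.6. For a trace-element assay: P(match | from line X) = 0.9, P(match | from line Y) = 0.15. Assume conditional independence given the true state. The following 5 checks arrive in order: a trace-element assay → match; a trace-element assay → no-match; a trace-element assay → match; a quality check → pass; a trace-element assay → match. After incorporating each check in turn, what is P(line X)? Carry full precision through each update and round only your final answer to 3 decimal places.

0.864

After a trace-element assay='match': P(line X) = 0.9·0.2500 / (0.9·0.2500 + 0.15·0.7500) ≈ 0.6667
After a trace-element assay='no-match': P(line X) = 0.1·0.6667 / (0.1·0.6667 + 0.85·0.3333) ≈ 0.1905
After a trace-element assay='match': P(line X) = 0.9·0.1905 / (0.9·0.1905 + 0.15·0.8095) ≈ 0.5854
After a quality check='pass': P(line X) = 0.3·0.5854 / (0.3·0.5854 + 0.4·0.4146) ≈ 0.5143
After a trace-element assay='match': P(line X) = 0.9·0.5143 / (0.9·0.5143 + 0.15·0.4857) ≈ 0.8640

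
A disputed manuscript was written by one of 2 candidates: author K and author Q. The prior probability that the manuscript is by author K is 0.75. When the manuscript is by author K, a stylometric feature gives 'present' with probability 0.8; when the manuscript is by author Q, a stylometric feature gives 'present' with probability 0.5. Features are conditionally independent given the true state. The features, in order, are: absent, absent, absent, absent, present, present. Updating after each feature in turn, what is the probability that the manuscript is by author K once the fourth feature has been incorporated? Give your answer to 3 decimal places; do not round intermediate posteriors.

After 'absent': P(author K) = 0.2·0.7500 / (0.2·0.7500 + 0.5·0.2500) ≈ 0.5455
After 'absent': P(author K) = 0.2·0.5455 / (0.2·0.5455 + 0.5·0.4545) ≈ 0.3243
After 'absent': P(author K) = 0.2·0.3243 / (0.2·0.3243 + 0.5·0.6757) ≈ 0.1611
After 'absent': P(author K) = 0.2·0.1611 / (0.2·0.1611 + 0.5·0.8389) ≈ 0.0713

0.071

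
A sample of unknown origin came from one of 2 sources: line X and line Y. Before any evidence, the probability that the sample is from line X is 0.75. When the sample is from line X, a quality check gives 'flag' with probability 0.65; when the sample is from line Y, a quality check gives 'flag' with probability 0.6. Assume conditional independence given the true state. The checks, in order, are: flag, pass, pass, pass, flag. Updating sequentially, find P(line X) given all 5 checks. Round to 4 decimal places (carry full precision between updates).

Each posterior becomes the prior for the next update.
After 'flag': P(line X) = 0.65·0.7500 / (0.65·0.7500 + 0.6·0.2500) ≈ 0.7647
After 'pass': P(line X) = 0.35·0.7647 / (0.35·0.7647 + 0.4·0.2353) ≈ 0.7398
After 'pass': P(line X) = 0.35·0.7398 / (0.35·0.7398 + 0.4·0.2602) ≈ 0.7133
After 'pass': P(line X) = 0.35·0.7133 / (0.35·0.7133 + 0.4·0.2867) ≈ 0.6853
After 'flag': P(line X) = 0.65·0.6853 / (0.65·0.6853 + 0.6·0.3147) ≈ 0.7023

0.7023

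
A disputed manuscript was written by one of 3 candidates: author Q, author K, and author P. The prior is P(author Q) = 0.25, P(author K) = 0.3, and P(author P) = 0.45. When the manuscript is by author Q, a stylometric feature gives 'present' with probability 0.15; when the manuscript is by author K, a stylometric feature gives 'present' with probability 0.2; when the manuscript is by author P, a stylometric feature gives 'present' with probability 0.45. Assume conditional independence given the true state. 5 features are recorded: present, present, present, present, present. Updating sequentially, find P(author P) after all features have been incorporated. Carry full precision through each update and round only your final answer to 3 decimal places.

Apply Bayes' rule sequentially, carrying P(author P) forward.
After 'present': normaliser = 0.15·0.2500 + 0.2·0.3000 + 0.45·0.4500; P(author Q) ≈ 0.1250, P(author K) ≈ 0.2000, P(author P) ≈ 0.6750
After 'present': normaliser = 0.15·0.1250 + 0.2·0.2000 + 0.45·0.6750; P(author Q) ≈ 0.0517, P(author K) ≈ 0.1103, P(author P) ≈ 0.8379
After 'present': normaliser = 0.15·0.0517 + 0.2·0.1103 + 0.45·0.8379; P(author Q) ≈ 0.0191, P(author K) ≈ 0.0542, P(author P) ≈ 0.9267
After 'present': normaliser = 0.15·0.0191 + 0.2·0.0542 + 0.45·0.9267; P(author Q) ≈ 0.0066, P(author K) ≈ 0.0252, P(author P) ≈ 0.9682
After 'present': normaliser = 0.15·0.0066 + 0.2·0.0252 + 0.45·0.9682; P(author Q) ≈ 0.0023, P(author K) ≈ 0.0114, P(author P) ≈ 0.9863

0.986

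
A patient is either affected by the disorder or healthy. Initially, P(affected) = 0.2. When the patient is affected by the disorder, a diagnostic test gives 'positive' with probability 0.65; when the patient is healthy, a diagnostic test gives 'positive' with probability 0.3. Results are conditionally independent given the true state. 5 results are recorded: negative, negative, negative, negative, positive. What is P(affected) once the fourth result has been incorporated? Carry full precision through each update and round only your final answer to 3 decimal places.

After 'negative': P(affected) = 0.35·0.2000 / (0.35·0.2000 + 0.7·0.8000) ≈ 0.1111
After 'negative': P(affected) = 0.35·0.1111 / (0.35·0.1111 + 0.7·0.8889) ≈ 0.0588
After 'negative': P(affected) = 0.35·0.0588 / (0.35·0.0588 + 0.7·0.9412) ≈ 0.0303
After 'negative': P(affected) = 0.35·0.0303 / (0.35·0.0303 + 0.7·0.9697) ≈ 0.0154

0.015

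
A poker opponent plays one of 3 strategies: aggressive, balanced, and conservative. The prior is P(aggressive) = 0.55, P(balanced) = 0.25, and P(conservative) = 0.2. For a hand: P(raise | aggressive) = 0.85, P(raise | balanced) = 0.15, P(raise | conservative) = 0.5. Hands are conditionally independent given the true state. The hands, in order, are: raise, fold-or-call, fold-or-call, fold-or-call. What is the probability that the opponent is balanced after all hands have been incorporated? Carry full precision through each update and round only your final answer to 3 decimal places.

0.621

After 'raise': normaliser = 0.85·0.5500 + 0.15·0.2500 + 0.5·0.2000; P(aggressive) ≈ 0.7727, P(balanced) ≈ 0.0620, P(conservative) ≈ 0.1653
After 'fold-or-call': normaliser = 0.15·0.7727 + 0.85·0.0620 + 0.5·0.1653; P(aggressive) ≈ 0.4613, P(balanced) ≈ 0.2097, P(conservative) ≈ 0.3289
After 'fold-or-call': normaliser = 0.15·0.4613 + 0.85·0.2097 + 0.5·0.3289; P(aggressive) ≈ 0.1680, P(balanced) ≈ 0.4327, P(conservative) ≈ 0.3993
After 'fold-or-call': normaliser = 0.15·0.1680 + 0.85·0.4327 + 0.5·0.3993; P(aggressive) ≈ 0.0425, P(balanced) ≈ 0.6206, P(conservative) ≈ 0.3369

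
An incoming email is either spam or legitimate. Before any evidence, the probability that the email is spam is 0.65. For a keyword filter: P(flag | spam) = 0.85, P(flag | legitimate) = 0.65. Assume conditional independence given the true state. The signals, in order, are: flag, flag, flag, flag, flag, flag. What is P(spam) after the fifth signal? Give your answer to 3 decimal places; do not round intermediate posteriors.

After 'flag': P(spam) = 0.85·0.6500 / (0.85·0.6500 + 0.65·0.3500) ≈ 0.7083
After 'flag': P(spam) = 0.85·0.7083 / (0.85·0.7083 + 0.65·0.2917) ≈ 0.7605
After 'flag': P(spam) = 0.85·0.7605 / (0.85·0.7605 + 0.65·0.2395) ≈ 0.8059
After 'flag': P(spam) = 0.85·0.8059 / (0.85·0.8059 + 0.65·0.1941) ≈ 0.8445
After 'flag': P(spam) = 0.85·0.8445 / (0.85·0.8445 + 0.65·0.1555) ≈ 0.8766

0.877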